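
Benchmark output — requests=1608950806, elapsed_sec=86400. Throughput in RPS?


Formula: throughput = requests / seconds
throughput = 1608950806 / 86400
throughput = 18622.12 requests/second

18622.12 requests/second


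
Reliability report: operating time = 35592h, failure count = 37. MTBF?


Formula: MTBF = Total operating time / Number of failures
MTBF = 35592 / 37
MTBF = 961.95 hours

961.95 hours


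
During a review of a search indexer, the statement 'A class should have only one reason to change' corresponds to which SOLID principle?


This describes the Single Responsibility Principle (SRP)

Single Responsibility Principle (SRP)


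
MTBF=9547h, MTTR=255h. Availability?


Availability = MTBF / (MTBF + MTTR)
Availability = 9547 / (9547 + 255)
Availability = 9547 / 9802
Availability = 97.3985%

97.3985%


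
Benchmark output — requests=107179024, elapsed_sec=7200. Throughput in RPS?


Formula: throughput = requests / seconds
throughput = 107179024 / 7200
throughput = 14885.98 requests/second

14885.98 requests/second


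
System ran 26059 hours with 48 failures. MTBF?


Formula: MTBF = Total operating time / Number of failures
MTBF = 26059 / 48
MTBF = 542.9 hours

542.9 hours


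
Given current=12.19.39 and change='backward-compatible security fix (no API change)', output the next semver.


Current: 12.19.39
Change category: 'backward-compatible security fix (no API change)' → patch bump
SemVer rule: patch bump → increment PATCH (MAJOR and MINOR unchanged)
New: 12.19.40

12.19.40


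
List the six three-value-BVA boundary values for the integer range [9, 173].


Range: [9, 173]
Boundaries: just below min, min, min+1, max-1, max, just above max
Values: [8, 9, 10, 172, 173, 174]

[8, 9, 10, 172, 173, 174]


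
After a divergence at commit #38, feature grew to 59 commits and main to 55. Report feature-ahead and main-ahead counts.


Common ancestor: commit #38
feature commits after divergence: 59 - 38 = 21
main commits after divergence: 55 - 38 = 17
feature is 21 commits ahead of main
main is 17 commits ahead of feature

feature ahead: 21, main ahead: 17


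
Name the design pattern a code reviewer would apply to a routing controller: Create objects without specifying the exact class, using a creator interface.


This matches the Factory Method pattern

Factory Method


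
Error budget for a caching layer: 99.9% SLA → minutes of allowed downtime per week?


Formula: allowed downtime = period * (100 - SLA) / 100
Period (week) = 10080 minutes
Unavailability fraction = (100 - 99.9) / 100
Allowed downtime = 10080 * (100 - 99.9) / 100
Allowed downtime = 10.08 minutes

10.08 minutes


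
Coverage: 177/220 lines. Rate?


Coverage = covered / total * 100
Coverage = 177 / 220 * 100
Coverage = 80.45%

80.45%


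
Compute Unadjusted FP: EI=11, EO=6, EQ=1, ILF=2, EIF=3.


UFP = EI*4 + EO*5 + EQ*4 + ILF*10 + EIF*7
UFP = 11*4 + 6*5 + 1*4 + 2*10 + 3*7
UFP = 44 + 30 + 4 + 20 + 21
UFP = 119

119


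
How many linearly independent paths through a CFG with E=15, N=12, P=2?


Formula: V(G) = E - N + 2P
V(G) = 15 - 12 + 2*2
V(G) = 3 + 4
V(G) = 7

7


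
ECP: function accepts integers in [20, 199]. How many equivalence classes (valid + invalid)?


Valid range: [20, 199]
Class 1: x < 20 — invalid
Class 2: 20 ≤ x ≤ 199 — valid
Class 3: x > 199 — invalid
Total equivalence classes: 3

3 equivalence classes


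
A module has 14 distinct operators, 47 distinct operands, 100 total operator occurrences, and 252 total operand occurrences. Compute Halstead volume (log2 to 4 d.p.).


Formula: V = N * log2(η), where N = N1 + N2 and η = η1 + η2
η = 14 + 47 = 61
N = 100 + 252 = 352
log2(61) ≈ 5.9307
V = 352 * 5.9307 = 2087.61

2087.61


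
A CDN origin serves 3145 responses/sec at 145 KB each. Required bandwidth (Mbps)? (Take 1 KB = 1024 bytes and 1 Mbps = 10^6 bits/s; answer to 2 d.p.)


Formula: Mbps = payload_bytes * RPS * 8 / 1e6
Payload per request = 145 KB = 145 * 1024 = 148480 bytes
Total bytes/sec = 148480 * 3145 = 466969600
Total bits/sec = 466969600 * 8 = 3735756800
Mbps = 3735756800 / 1e6 = 3735.76

3735.76 Mbps


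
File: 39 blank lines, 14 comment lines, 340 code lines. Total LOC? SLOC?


Total LOC = blank + comment + code
Total LOC = 39 + 14 + 340 = 393
SLOC (source only) = code = 340

Total LOC: 393, SLOC: 340


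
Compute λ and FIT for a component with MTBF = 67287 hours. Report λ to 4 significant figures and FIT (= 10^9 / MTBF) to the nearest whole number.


Formula: λ = 1 / MTBF; FIT = λ × 1e9 = 1e9 / MTBF
λ = 1 / 67287 ≈ 1.486e-05 failures/hour
FIT = 1e9 / 67287 ≈ 14862 failures per 1e9 hours (nearest whole number)

λ = 1.486e-05 /h, FIT = 14862


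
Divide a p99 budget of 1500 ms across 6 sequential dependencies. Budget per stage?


Formula: per_stage = total_budget / stages
per_stage = 1500 / 6
per_stage = 250.0 ms

250.0 ms


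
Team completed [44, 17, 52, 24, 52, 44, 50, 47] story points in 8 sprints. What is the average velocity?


Formula: Avg velocity = Total points / Number of sprints
Points: [44, 17, 52, 24, 52, 44, 50, 47]
Sum = 44 + 17 + 52 + 24 + 52 + 44 + 50 + 47 = 330
Avg velocity = 330 / 8 = 41.25 points/sprint

41.25 points/sprint


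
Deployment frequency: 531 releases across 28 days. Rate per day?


Formula: deployments per day = releases / days
= 531 / 28
= 18.964 deploys/day
(equivalently, 132.75 deploys/week)

18.964 deploys/day


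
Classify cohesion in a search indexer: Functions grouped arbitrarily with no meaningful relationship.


Reasoning: Worst: random grouping
Type: Coincidental cohesion

Coincidental cohesion


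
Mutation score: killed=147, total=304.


Mutation score = killed / total * 100
Mutation score = 147 / 304 * 100
Mutation score = 48.36%

48.36%


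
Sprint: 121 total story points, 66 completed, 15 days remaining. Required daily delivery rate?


Formula: Required rate = Remaining points / Days left
Remaining = 121 - 66 = 55 points
Required rate = 55 / 15 = 3.67 points/day

3.67 points/day


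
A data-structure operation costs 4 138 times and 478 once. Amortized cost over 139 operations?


Formula: Amortized cost = Total cost / Operations
Total cost = (138 * 4) + (1 * 478)
Total cost = 552 + 478 = 1030
Amortized = 1030 / 139 = 7.4101

7.4101


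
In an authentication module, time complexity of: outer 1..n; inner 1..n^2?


Reasoning: n times n^2
Complexity: O(n^3)

O(n^3)


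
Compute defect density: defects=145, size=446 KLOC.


Defect density = defects / KLOC
Defect density = 145 / 446
Defect density = 0.325 defects/KLOC

0.325 defects/KLOC


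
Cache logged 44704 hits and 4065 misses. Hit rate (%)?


Formula: hit rate = hits / (hits + misses) * 100
hit rate = 44704 / (44704 + 4065) * 100
hit rate = 44704 / 48769 * 100
hit rate = 91.66%

91.66%


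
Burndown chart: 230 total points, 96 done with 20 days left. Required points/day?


Formula: Required rate = Remaining points / Days left
Remaining = 230 - 96 = 134 points
Required rate = 134 / 20 = 6.7 points/day

6.7 points/day


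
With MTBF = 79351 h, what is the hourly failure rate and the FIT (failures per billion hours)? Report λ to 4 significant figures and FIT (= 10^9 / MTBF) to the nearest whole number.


Formula: λ = 1 / MTBF; FIT = λ × 1e9 = 1e9 / MTBF
λ = 1 / 79351 ≈ 1.260e-05 failures/hour
FIT = 1e9 / 79351 ≈ 12602 failures per 1e9 hours (nearest whole number)

λ = 1.260e-05 /h, FIT = 12602


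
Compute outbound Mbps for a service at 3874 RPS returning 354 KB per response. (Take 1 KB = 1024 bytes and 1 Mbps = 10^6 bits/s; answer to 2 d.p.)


Formula: Mbps = payload_bytes * RPS * 8 / 1e6
Payload per request = 354 KB = 354 * 1024 = 362496 bytes
Total bytes/sec = 362496 * 3874 = 1404309504
Total bits/sec = 1404309504 * 8 = 11234476032
Mbps = 11234476032 / 1e6 = 11234.48

11234.48 Mbps


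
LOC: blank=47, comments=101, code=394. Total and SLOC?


Total LOC = blank + comment + code
Total LOC = 47 + 101 + 394 = 542
SLOC (source only) = code = 394

Total LOC: 542, SLOC: 394


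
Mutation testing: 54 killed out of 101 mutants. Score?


Mutation score = killed / total * 100
Mutation score = 54 / 101 * 100
Mutation score = 53.47%

53.47%


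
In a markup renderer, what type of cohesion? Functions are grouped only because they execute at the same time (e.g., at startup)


Reasoning: Related by timing only
Type: Temporal cohesion

Temporal cohesion


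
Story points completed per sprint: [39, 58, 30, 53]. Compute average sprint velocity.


Formula: Avg velocity = Total points / Number of sprints
Points: [39, 58, 30, 53]
Sum = 39 + 58 + 30 + 53 = 180
Avg velocity = 180 / 4 = 45.0 points/sprint

45.0 points/sprint


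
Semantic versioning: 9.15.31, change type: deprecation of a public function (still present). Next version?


Current: 9.15.31
Change category: 'deprecation of a public function (still present)' → minor bump
SemVer rule: minor bump → increment MINOR, reset PATCH to 0 (MAJOR unchanged)
New: 9.16.0

9.16.0


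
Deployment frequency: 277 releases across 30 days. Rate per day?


Formula: deployments per day = releases / days
= 277 / 30
= 9.233 deploys/day
(equivalently, 64.63 deploys/week)

9.233 deploys/day


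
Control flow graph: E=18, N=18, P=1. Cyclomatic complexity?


Formula: V(G) = E - N + 2P
V(G) = 18 - 18 + 2*1
V(G) = 0 + 2
V(G) = 2

2


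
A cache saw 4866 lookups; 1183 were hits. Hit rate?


Formula: hit rate = hits / (hits + misses) * 100
hit rate = 1183 / (1183 + 3683) * 100
hit rate = 1183 / 4866 * 100
hit rate = 24.31%

24.31%


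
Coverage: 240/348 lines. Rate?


Coverage = covered / total * 100
Coverage = 240 / 348 * 100
Coverage = 68.97%

68.97%


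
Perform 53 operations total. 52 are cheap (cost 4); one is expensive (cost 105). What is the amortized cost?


Formula: Amortized cost = Total cost / Operations
Total cost = (52 * 4) + (1 * 105)
Total cost = 208 + 105 = 313
Amortized = 313 / 53 = 5.9057

5.9057


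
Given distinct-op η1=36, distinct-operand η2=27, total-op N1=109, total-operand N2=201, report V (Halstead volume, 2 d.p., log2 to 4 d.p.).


Formula: V = N * log2(η), where N = N1 + N2 and η = η1 + η2
η = 36 + 27 = 63
N = 109 + 201 = 310
log2(63) ≈ 5.9773
V = 310 * 5.9773 = 1852.96

1852.96


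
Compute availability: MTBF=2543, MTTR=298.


Availability = MTBF / (MTBF + MTTR)
Availability = 2543 / (2543 + 298)
Availability = 2543 / 2841
Availability = 89.5107%

89.5107%


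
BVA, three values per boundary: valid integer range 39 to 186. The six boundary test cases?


Range: [39, 186]
Boundaries: just below min, min, min+1, max-1, max, just above max
Values: [38, 39, 40, 185, 186, 187]

[38, 39, 40, 185, 186, 187]


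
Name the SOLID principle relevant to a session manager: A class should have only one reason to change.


This describes the Single Responsibility Principle (SRP)

Single Responsibility Principle (SRP)


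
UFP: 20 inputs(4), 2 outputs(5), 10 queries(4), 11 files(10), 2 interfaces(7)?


UFP = EI*4 + EO*5 + EQ*4 + ILF*10 + EIF*7
UFP = 20*4 + 2*5 + 10*4 + 11*10 + 2*7
UFP = 80 + 10 + 40 + 110 + 14
UFP = 254

254


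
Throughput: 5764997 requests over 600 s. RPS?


Formula: throughput = requests / seconds
throughput = 5764997 / 600
throughput = 9608.33 requests/second

9608.33 requests/second


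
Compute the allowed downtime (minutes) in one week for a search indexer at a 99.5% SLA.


Formula: allowed downtime = period * (100 - SLA) / 100
Period (week) = 10080 minutes
Unavailability fraction = (100 - 99.5) / 100
Allowed downtime = 10080 * (100 - 99.5) / 100
Allowed downtime = 50.4 minutes

50.4 minutes


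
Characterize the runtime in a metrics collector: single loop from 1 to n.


Reasoning: one pass through n items
Complexity: O(n)

O(n)


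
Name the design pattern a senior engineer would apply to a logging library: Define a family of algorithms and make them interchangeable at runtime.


This matches the Strategy pattern

Strategy


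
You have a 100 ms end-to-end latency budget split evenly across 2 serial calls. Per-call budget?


Formula: per_stage = total_budget / stages
per_stage = 100 / 2
per_stage = 50.0 ms

50.0 ms


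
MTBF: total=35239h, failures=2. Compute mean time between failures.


Formula: MTBF = Total operating time / Number of failures
MTBF = 35239 / 2
MTBF = 17619.5 hours

17619.5 hours


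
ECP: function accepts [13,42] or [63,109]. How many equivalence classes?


Valid ranges: [13,42] and [63,109]
Class 1: x < 13 — invalid
Class 2: 13 ≤ x ≤ 42 — valid
Class 3: 42 < x < 63 — invalid (gap between ranges)
Class 4: 63 ≤ x ≤ 109 — valid
Class 5: x > 109 — invalid
Total equivalence classes: 5

5 equivalence classes


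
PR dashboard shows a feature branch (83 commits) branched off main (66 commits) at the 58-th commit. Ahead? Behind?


Common ancestor: commit #58
feature commits after divergence: 83 - 58 = 25
main commits after divergence: 66 - 58 = 8
feature is 25 commits ahead of main
main is 8 commits ahead of feature

feature ahead: 25, main ahead: 8


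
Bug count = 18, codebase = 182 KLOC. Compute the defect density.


Defect density = defects / KLOC
Defect density = 18 / 182
Defect density = 0.099 defects/KLOC

0.099 defects/KLOC


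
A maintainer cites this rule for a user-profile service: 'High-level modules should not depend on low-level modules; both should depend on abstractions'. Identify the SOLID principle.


This describes the Dependency Inversion Principle (DIP)

Dependency Inversion Principle (DIP)


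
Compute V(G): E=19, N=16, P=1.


Formula: V(G) = E - N + 2P
V(G) = 19 - 16 + 2*1
V(G) = 3 + 2
V(G) = 5

5


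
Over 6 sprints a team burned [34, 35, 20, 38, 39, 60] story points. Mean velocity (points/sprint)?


Formula: Avg velocity = Total points / Number of sprints
Points: [34, 35, 20, 38, 39, 60]
Sum = 34 + 35 + 20 + 38 + 39 + 60 = 226
Avg velocity = 226 / 6 = 37.67 points/sprint

37.67 points/sprint


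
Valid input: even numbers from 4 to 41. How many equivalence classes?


Constraint: even integers in [4, 41]
Class 1: x < 4 — out-of-range invalid
Class 2: x in [4,41] but odd — wrong type invalid
Class 3: x in [4,41] and even — valid
Class 4: x > 41 — out-of-range invalid
Total equivalence classes: 4

4 equivalence classes


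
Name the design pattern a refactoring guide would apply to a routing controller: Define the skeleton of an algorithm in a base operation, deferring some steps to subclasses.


This matches the Template Method pattern

Template Method


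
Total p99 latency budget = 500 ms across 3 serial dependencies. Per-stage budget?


Formula: per_stage = total_budget / stages
per_stage = 500 / 3
per_stage = 166.67 ms

166.67 ms


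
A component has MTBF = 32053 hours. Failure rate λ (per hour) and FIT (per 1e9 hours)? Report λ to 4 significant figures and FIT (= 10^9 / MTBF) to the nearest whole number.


Formula: λ = 1 / MTBF; FIT = λ × 1e9 = 1e9 / MTBF
λ = 1 / 32053 ≈ 3.120e-05 failures/hour
FIT = 1e9 / 32053 ≈ 31198 failures per 1e9 hours (nearest whole number)

λ = 3.120e-05 /h, FIT = 31198


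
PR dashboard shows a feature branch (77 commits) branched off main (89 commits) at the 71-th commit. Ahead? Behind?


Common ancestor: commit #71
feature commits after divergence: 77 - 71 = 6
main commits after divergence: 89 - 71 = 18
feature is 6 commits ahead of main
main is 18 commits ahead of feature

feature ahead: 6, main ahead: 18


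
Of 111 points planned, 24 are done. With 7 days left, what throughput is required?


Formula: Required rate = Remaining points / Days left
Remaining = 111 - 24 = 87 points
Required rate = 87 / 7 = 12.43 points/day

12.43 points/day


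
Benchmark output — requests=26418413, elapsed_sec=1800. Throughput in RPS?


Formula: throughput = requests / seconds
throughput = 26418413 / 1800
throughput = 14676.9 requests/second

14676.9 requests/second


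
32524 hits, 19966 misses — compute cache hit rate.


Formula: hit rate = hits / (hits + misses) * 100
hit rate = 32524 / (32524 + 19966) * 100
hit rate = 32524 / 52490 * 100
hit rate = 61.96%

61.96%


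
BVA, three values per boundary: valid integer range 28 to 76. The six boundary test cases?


Range: [28, 76]
Boundaries: just below min, min, min+1, max-1, max, just above max
Values: [27, 28, 29, 75, 76, 77]

[27, 28, 29, 75, 76, 77]


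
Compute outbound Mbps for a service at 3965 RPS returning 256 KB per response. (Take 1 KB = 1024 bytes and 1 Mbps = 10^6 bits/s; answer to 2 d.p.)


Formula: Mbps = payload_bytes * RPS * 8 / 1e6
Payload per request = 256 KB = 256 * 1024 = 262144 bytes
Total bytes/sec = 262144 * 3965 = 1039400960
Total bits/sec = 1039400960 * 8 = 8315207680
Mbps = 8315207680 / 1e6 = 8315.21

8315.21 Mbps


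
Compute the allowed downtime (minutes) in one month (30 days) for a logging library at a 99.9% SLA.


Formula: allowed downtime = period * (100 - SLA) / 100
Period (month (30 days)) = 43200 minutes
Unavailability fraction = (100 - 99.9) / 100
Allowed downtime = 43200 * (100 - 99.9) / 100
Allowed downtime = 43.2 minutes

43.2 minutes


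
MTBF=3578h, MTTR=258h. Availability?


Availability = MTBF / (MTBF + MTTR)
Availability = 3578 / (3578 + 258)
Availability = 3578 / 3836
Availability = 93.2742%

93.2742%


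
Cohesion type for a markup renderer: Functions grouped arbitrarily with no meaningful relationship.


Reasoning: Worst: random grouping
Type: Coincidental cohesion

Coincidental cohesion


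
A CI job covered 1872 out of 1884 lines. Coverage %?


Coverage = covered / total * 100
Coverage = 1872 / 1884 * 100
Coverage = 99.36%

99.36%


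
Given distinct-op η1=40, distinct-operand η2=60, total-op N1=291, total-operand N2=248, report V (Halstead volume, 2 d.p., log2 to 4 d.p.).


Formula: V = N * log2(η), where N = N1 + N2 and η = η1 + η2
η = 40 + 60 = 100
N = 291 + 248 = 539
log2(100) ≈ 6.6439
V = 539 * 6.6439 = 3581.06

3581.06


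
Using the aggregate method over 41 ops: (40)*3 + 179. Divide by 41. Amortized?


Formula: Amortized cost = Total cost / Operations
Total cost = (40 * 3) + (1 * 179)
Total cost = 120 + 179 = 299
Amortized = 299 / 41 = 7.2927

7.2927


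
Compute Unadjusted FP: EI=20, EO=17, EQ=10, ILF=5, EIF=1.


UFP = EI*4 + EO*5 + EQ*4 + ILF*10 + EIF*7
UFP = 20*4 + 17*5 + 10*4 + 5*10 + 1*7
UFP = 80 + 85 + 40 + 50 + 7
UFP = 262

262


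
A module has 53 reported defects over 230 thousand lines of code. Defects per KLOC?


Defect density = defects / KLOC
Defect density = 53 / 230
Defect density = 0.23 defects/KLOC

0.23 defects/KLOC


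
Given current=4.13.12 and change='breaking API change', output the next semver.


Current: 4.13.12
Change category: 'breaking API change' → major bump
SemVer rule: major bump → increment MAJOR, reset MINOR and PATCH to 0
New: 5.0.0

5.0.0


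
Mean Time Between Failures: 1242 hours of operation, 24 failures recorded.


Formula: MTBF = Total operating time / Number of failures
MTBF = 1242 / 24
MTBF = 51.75 hours

51.75 hours


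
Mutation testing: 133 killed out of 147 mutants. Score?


Mutation score = killed / total * 100
Mutation score = 133 / 147 * 100
Mutation score = 90.48%

90.48%


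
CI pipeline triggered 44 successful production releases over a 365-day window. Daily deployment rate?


Formula: deployments per day = releases / days
= 44 / 365
= 0.121 deploys/day
(equivalently, 0.84 deploys/week)

0.121 deploys/day


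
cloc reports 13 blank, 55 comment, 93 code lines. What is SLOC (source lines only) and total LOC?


Total LOC = blank + comment + code
Total LOC = 13 + 55 + 93 = 161
SLOC (source only) = code = 93

Total LOC: 161, SLOC: 93


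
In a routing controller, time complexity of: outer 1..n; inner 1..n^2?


Reasoning: n times n^2
Complexity: O(n^3)

O(n^3)


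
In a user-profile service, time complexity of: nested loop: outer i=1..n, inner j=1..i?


Reasoning: triangle: n(n+1)/2 ~ n^2/2
Complexity: O(n^2)

O(n^2)


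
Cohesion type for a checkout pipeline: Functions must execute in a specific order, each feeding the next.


Reasoning: Output of one is input to next
Type: Sequential cohesion

Sequential cohesion


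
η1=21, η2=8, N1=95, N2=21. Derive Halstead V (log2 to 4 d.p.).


Formula: V = N * log2(η), where N = N1 + N2 and η = η1 + η2
η = 21 + 8 = 29
N = 95 + 21 = 116
log2(29) ≈ 4.8580
V = 116 * 4.8580 = 563.53

563.53


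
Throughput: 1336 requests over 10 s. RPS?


Formula: throughput = requests / seconds
throughput = 1336 / 10
throughput = 133.6 requests/second

133.6 requests/second


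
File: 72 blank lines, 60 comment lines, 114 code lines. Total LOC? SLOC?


Total LOC = blank + comment + code
Total LOC = 72 + 60 + 114 = 246
SLOC (source only) = code = 114

Total LOC: 246, SLOC: 114


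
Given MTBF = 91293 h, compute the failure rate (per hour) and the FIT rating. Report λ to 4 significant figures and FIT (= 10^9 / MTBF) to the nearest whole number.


Formula: λ = 1 / MTBF; FIT = λ × 1e9 = 1e9 / MTBF
λ = 1 / 91293 ≈ 1.095e-05 failures/hour
FIT = 1e9 / 91293 ≈ 10954 failures per 1e9 hours (nearest whole number)

λ = 1.095e-05 /h, FIT = 10954


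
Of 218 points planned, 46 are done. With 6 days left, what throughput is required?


Formula: Required rate = Remaining points / Days left
Remaining = 218 - 46 = 172 points
Required rate = 172 / 6 = 28.67 points/day

28.67 points/day


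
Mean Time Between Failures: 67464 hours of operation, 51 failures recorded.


Formula: MTBF = Total operating time / Number of failures
MTBF = 67464 / 51
MTBF = 1322.82 hours

1322.82 hours


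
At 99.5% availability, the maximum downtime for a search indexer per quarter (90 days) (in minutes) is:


Formula: allowed downtime = period * (100 - SLA) / 100
Period (quarter (90 days)) = 129600 minutes
Unavailability fraction = (100 - 99.5) / 100
Allowed downtime = 129600 * (100 - 99.5) / 100
Allowed downtime = 648.0 minutes

648.0 minutes


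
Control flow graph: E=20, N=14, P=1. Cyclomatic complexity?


Formula: V(G) = E - N + 2P
V(G) = 20 - 14 + 2*1
V(G) = 6 + 2
V(G) = 8

8


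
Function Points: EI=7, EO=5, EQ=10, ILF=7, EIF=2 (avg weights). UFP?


UFP = EI*4 + EO*5 + EQ*4 + ILF*10 + EIF*7
UFP = 7*4 + 5*5 + 10*4 + 7*10 + 2*7
UFP = 28 + 25 + 40 + 70 + 14
UFP = 177

177


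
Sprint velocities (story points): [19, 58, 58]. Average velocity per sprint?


Formula: Avg velocity = Total points / Number of sprints
Points: [19, 58, 58]
Sum = 19 + 58 + 58 = 135
Avg velocity = 135 / 3 = 45.0 points/sprint

45.0 points/sprint


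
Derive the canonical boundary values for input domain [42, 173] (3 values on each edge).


Range: [42, 173]
Boundaries: just below min, min, min+1, max-1, max, just above max
Values: [41, 42, 43, 172, 173, 174]

[41, 42, 43, 172, 173, 174]


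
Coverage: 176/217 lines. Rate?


Coverage = covered / total * 100
Coverage = 176 / 217 * 100
Coverage = 81.11%

81.11%


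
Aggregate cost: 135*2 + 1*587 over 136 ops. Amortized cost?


Formula: Amortized cost = Total cost / Operations
Total cost = (135 * 2) + (1 * 587)
Total cost = 270 + 587 = 857
Amortized = 857 / 136 = 6.3015

6.3015


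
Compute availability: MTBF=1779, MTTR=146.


Availability = MTBF / (MTBF + MTTR)
Availability = 1779 / (1779 + 146)
Availability = 1779 / 1925
Availability = 92.4156%

92.4156%


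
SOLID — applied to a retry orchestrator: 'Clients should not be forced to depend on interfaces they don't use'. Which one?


This describes the Interface Segregation Principle (ISP)

Interface Segregation Principle (ISP)


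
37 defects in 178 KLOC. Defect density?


Defect density = defects / KLOC
Defect density = 37 / 178
Defect density = 0.208 defects/KLOC

0.208 defects/KLOC


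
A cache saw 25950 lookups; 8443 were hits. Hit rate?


Formula: hit rate = hits / (hits + misses) * 100
hit rate = 8443 / (8443 + 17507) * 100
hit rate = 8443 / 25950 * 100
hit rate = 32.54%

32.54%


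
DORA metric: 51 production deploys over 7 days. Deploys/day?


Formula: deployments per day = releases / days
= 51 / 7
= 7.286 deploys/day
(equivalently, 51.0 deploys/week)

7.286 deploys/day


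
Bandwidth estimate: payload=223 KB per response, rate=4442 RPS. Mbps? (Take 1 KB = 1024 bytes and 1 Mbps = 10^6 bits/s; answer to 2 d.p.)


Formula: Mbps = payload_bytes * RPS * 8 / 1e6
Payload per request = 223 KB = 223 * 1024 = 228352 bytes
Total bytes/sec = 228352 * 4442 = 1014339584
Total bits/sec = 1014339584 * 8 = 8114716672
Mbps = 8114716672 / 1e6 = 8114.72

8114.72 Mbps


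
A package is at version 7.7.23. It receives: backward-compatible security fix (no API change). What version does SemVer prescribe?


Current: 7.7.23
Change category: 'backward-compatible security fix (no API change)' → patch bump
SemVer rule: patch bump → increment PATCH (MAJOR and MINOR unchanged)
New: 7.7.24

7.7.24


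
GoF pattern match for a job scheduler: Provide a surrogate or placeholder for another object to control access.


This matches the Proxy pattern

Proxy


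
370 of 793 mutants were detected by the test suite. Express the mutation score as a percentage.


Mutation score = killed / total * 100
Mutation score = 370 / 793 * 100
Mutation score = 46.66%

46.66%


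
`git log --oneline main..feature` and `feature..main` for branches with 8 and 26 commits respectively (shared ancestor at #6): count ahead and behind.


Common ancestor: commit #6
feature commits after divergence: 8 - 6 = 2
main commits after divergence: 26 - 6 = 20
feature is 2 commits ahead of main
main is 20 commits ahead of feature

feature ahead: 2, main ahead: 20


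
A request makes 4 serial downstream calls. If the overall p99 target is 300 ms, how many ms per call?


Formula: per_stage = total_budget / stages
per_stage = 300 / 4
per_stage = 75.0 ms

75.0 ms


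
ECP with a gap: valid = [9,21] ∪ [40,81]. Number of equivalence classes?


Valid ranges: [9,21] and [40,81]
Class 1: x < 9 — invalid
Class 2: 9 ≤ x ≤ 21 — valid
Class 3: 21 < x < 40 — invalid (gap between ranges)
Class 4: 40 ≤ x ≤ 81 — valid
Class 5: x > 81 — invalid
Total equivalence classes: 5

5 equivalence classes


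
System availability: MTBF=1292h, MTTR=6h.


Availability = MTBF / (MTBF + MTTR)
Availability = 1292 / (1292 + 6)
Availability = 1292 / 1298
Availability = 99.5378%

99.5378%


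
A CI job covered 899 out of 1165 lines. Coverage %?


Coverage = covered / total * 100
Coverage = 899 / 1165 * 100
Coverage = 77.17%

77.17%


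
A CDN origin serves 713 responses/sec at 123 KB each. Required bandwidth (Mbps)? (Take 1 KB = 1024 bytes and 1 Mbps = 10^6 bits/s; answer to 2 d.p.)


Formula: Mbps = payload_bytes * RPS * 8 / 1e6
Payload per request = 123 KB = 123 * 1024 = 125952 bytes
Total bytes/sec = 125952 * 713 = 89803776
Total bits/sec = 89803776 * 8 = 718430208
Mbps = 718430208 / 1e6 = 718.43

718.43 Mbps


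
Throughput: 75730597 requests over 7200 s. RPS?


Formula: throughput = requests / seconds
throughput = 75730597 / 7200
throughput = 10518.14 requests/second

10518.14 requests/second


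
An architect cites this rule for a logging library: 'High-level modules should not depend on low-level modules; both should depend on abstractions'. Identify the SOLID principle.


This describes the Dependency Inversion Principle (DIP)

Dependency Inversion Principle (DIP)


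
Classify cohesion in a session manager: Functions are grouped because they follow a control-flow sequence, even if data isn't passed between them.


Reasoning: Grouped by order of execution within a routine, not by data flow
Type: Procedural cohesion

Procedural cohesion


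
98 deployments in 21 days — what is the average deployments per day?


Formula: deployments per day = releases / days
= 98 / 21
= 4.667 deploys/day
(equivalently, 32.67 deploys/week)

4.667 deploys/day


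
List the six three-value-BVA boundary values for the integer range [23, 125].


Range: [23, 125]
Boundaries: just below min, min, min+1, max-1, max, just above max
Values: [22, 23, 24, 124, 125, 126]

[22, 23, 24, 124, 125, 126]


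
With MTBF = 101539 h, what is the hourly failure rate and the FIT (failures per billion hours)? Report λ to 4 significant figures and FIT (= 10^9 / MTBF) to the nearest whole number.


Formula: λ = 1 / MTBF; FIT = λ × 1e9 = 1e9 / MTBF
λ = 1 / 101539 ≈ 9.848e-06 failures/hour
FIT = 1e9 / 101539 ≈ 9848 failures per 1e9 hours (nearest whole number)

λ = 9.848e-06 /h, FIT = 9848


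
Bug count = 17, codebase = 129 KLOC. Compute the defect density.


Defect density = defects / KLOC
Defect density = 17 / 129
Defect density = 0.132 defects/KLOC

0.132 defects/KLOC


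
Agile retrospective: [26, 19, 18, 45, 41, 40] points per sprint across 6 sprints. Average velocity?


Formula: Avg velocity = Total points / Number of sprints
Points: [26, 19, 18, 45, 41, 40]
Sum = 26 + 19 + 18 + 45 + 41 + 40 = 189
Avg velocity = 189 / 6 = 31.5 points/sprint

31.5 points/sprint


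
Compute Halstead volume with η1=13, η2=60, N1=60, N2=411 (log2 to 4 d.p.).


Formula: V = N * log2(η), where N = N1 + N2 and η = η1 + η2
η = 13 + 60 = 73
N = 60 + 411 = 471
log2(73) ≈ 6.1898
V = 471 * 6.1898 = 2915.40

2915.40


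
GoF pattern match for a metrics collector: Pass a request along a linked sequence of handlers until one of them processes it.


This matches the Chain of Responsibility pattern

Chain of Responsibility


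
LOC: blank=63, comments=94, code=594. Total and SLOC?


Total LOC = blank + comment + code
Total LOC = 63 + 94 + 594 = 751
SLOC (source only) = code = 594

Total LOC: 751, SLOC: 594


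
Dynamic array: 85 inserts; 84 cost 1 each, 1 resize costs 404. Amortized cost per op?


Formula: Amortized cost = Total cost / Operations
Total cost = (84 * 1) + (1 * 404)
Total cost = 84 + 404 = 488
Amortized = 488 / 85 = 5.7412

5.7412


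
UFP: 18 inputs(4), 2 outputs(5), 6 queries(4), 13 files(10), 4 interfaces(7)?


UFP = EI*4 + EO*5 + EQ*4 + ILF*10 + EIF*7
UFP = 18*4 + 2*5 + 6*4 + 13*10 + 4*7
UFP = 72 + 10 + 24 + 130 + 28
UFP = 264

264


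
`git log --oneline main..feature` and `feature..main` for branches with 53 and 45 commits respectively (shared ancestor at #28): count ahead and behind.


Common ancestor: commit #28
feature commits after divergence: 53 - 28 = 25
main commits after divergence: 45 - 28 = 17
feature is 25 commits ahead of main
main is 17 commits ahead of feature

feature ahead: 25, main ahead: 17


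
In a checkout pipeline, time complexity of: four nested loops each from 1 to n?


Reasoning: four levels of nesting
Complexity: O(n^4)

O(n^4)


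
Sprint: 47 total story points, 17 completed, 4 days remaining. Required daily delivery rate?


Formula: Required rate = Remaining points / Days left
Remaining = 47 - 17 = 30 points
Required rate = 30 / 4 = 7.5 points/day

7.5 points/day


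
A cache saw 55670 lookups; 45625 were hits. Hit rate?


Formula: hit rate = hits / (hits + misses) * 100
hit rate = 45625 / (45625 + 10045) * 100
hit rate = 45625 / 55670 * 100
hit rate = 81.96%

81.96%


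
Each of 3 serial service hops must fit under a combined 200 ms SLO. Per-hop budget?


Formula: per_stage = total_budget / stages
per_stage = 200 / 3
per_stage = 66.67 ms

66.67 ms


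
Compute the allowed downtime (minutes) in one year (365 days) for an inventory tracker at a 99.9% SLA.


Formula: allowed downtime = period * (100 - SLA) / 100
Period (year (365 days)) = 525600 minutes
Unavailability fraction = (100 - 99.9) / 100
Allowed downtime = 525600 * (100 - 99.9) / 100
Allowed downtime = 525.6 minutes

525.6 minutes


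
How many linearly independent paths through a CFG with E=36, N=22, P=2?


Formula: V(G) = E - N + 2P
V(G) = 36 - 22 + 2*2
V(G) = 14 + 4
V(G) = 18

18


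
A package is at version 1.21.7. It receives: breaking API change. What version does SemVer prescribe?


Current: 1.21.7
Change category: 'breaking API change' → major bump
SemVer rule: major bump → increment MAJOR, reset MINOR and PATCH to 0
New: 2.0.0

2.0.0


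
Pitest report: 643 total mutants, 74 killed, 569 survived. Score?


Mutation score = killed / total * 100
Mutation score = 74 / 643 * 100
Mutation score = 11.51%

11.51%


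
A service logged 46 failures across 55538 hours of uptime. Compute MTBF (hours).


Formula: MTBF = Total operating time / Number of failures
MTBF = 55538 / 46
MTBF = 1207.35 hours

1207.35 hours


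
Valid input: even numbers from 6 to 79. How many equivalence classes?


Constraint: even integers in [6, 79]
Class 1: x < 6 — out-of-range invalid
Class 2: x in [6,79] but odd — wrong type invalid
Class 3: x in [6,79] and even — valid
Class 4: x > 79 — out-of-range invalid
Total equivalence classes: 4

4 equivalence classes


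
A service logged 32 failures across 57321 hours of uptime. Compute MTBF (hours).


Formula: MTBF = Total operating time / Number of failures
MTBF = 57321 / 32
MTBF = 1791.28 hours

1791.28 hours


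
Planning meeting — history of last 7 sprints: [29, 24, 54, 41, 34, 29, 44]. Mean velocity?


Formula: Avg velocity = Total points / Number of sprints
Points: [29, 24, 54, 41, 34, 29, 44]
Sum = 29 + 24 + 54 + 41 + 34 + 29 + 44 = 255
Avg velocity = 255 / 7 = 36.43 points/sprint

36.43 points/sprint


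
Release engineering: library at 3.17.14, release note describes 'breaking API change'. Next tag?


Current: 3.17.14
Change category: 'breaking API change' → major bump
SemVer rule: major bump → increment MAJOR, reset MINOR and PATCH to 0
New: 4.0.0

4.0.0


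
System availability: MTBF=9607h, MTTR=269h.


Availability = MTBF / (MTBF + MTTR)
Availability = 9607 / (9607 + 269)
Availability = 9607 / 9876
Availability = 97.2762%

97.2762%


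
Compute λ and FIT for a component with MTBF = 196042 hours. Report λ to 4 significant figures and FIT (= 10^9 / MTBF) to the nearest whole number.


Formula: λ = 1 / MTBF; FIT = λ × 1e9 = 1e9 / MTBF
λ = 1 / 196042 ≈ 5.101e-06 failures/hour
FIT = 1e9 / 196042 ≈ 5101 failures per 1e9 hours (nearest whole number)

λ = 5.101e-06 /h, FIT = 5101


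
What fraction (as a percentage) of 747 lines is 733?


Coverage = covered / total * 100
Coverage = 733 / 747 * 100
Coverage = 98.13%

98.13%


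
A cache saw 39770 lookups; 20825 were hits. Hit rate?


Formula: hit rate = hits / (hits + misses) * 100
hit rate = 20825 / (20825 + 18945) * 100
hit rate = 20825 / 39770 * 100
hit rate = 52.36%

52.36%


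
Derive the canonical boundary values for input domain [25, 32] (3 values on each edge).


Range: [25, 32]
Boundaries: just below min, min, min+1, max-1, max, just above max
Values: [24, 25, 26, 31, 32, 33]

[24, 25, 26, 31, 32, 33]


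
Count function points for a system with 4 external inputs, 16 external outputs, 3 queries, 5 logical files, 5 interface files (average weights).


UFP = EI*4 + EO*5 + EQ*4 + ILF*10 + EIF*7
UFP = 4*4 + 16*5 + 3*4 + 5*10 + 5*7
UFP = 16 + 80 + 12 + 50 + 35
UFP = 193

193


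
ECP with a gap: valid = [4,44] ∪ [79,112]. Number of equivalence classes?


Valid ranges: [4,44] and [79,112]
Class 1: x < 4 — invalid
Class 2: 4 ≤ x ≤ 44 — valid
Class 3: 44 < x < 79 — invalid (gap between ranges)
Class 4: 79 ≤ x ≤ 112 — valid
Class 5: x > 112 — invalid
Total equivalence classes: 5

5 equivalence classes


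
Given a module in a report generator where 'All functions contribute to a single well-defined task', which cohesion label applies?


Reasoning: Best: single purpose
Type: Functional cohesion

Functional cohesion


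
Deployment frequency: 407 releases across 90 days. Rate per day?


Formula: deployments per day = releases / days
= 407 / 90
= 4.522 deploys/day
(equivalently, 31.66 deploys/week)

4.522 deploys/day


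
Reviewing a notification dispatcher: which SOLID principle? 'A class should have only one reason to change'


This describes the Single Responsibility Principle (SRP)

Single Responsibility Principle (SRP)


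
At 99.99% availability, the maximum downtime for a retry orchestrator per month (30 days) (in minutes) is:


Formula: allowed downtime = period * (100 - SLA) / 100
Period (month (30 days)) = 43200 minutes
Unavailability fraction = (100 - 99.99) / 100
Allowed downtime = 43200 * (100 - 99.99) / 100
Allowed downtime = 4.32 minutes

4.32 minutes


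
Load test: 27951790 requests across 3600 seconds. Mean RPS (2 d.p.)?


Formula: throughput = requests / seconds
throughput = 27951790 / 3600
throughput = 7764.39 requests/second

7764.39 requests/second


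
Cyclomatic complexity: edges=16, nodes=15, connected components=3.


Formula: V(G) = E - N + 2P
V(G) = 16 - 15 + 2*3
V(G) = 1 + 6
V(G) = 7

7


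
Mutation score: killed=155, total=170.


Mutation score = killed / total * 100
Mutation score = 155 / 170 * 100
Mutation score = 91.18%

91.18%


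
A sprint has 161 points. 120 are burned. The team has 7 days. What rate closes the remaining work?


Formula: Required rate = Remaining points / Days left
Remaining = 161 - 120 = 41 points
Required rate = 41 / 7 = 5.86 points/day

5.86 points/day


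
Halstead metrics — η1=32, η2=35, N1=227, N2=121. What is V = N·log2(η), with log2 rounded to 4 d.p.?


Formula: V = N * log2(η), where N = N1 + N2 and η = η1 + η2
η = 32 + 35 = 67
N = 227 + 121 = 348
log2(67) ≈ 6.0661
V = 348 * 6.0661 = 2111.00

2111.00


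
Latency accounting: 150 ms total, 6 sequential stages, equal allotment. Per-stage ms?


Formula: per_stage = total_budget / stages
per_stage = 150 / 6
per_stage = 25.0 ms

25.0 ms


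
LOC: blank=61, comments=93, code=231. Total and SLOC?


Total LOC = blank + comment + code
Total LOC = 61 + 93 + 231 = 385
SLOC (source only) = code = 231

Total LOC: 385, SLOC: 231


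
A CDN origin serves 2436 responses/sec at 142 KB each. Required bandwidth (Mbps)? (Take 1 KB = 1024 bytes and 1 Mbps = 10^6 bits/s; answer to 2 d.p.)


Formula: Mbps = payload_bytes * RPS * 8 / 1e6
Payload per request = 142 KB = 142 * 1024 = 145408 bytes
Total bytes/sec = 145408 * 2436 = 354213888
Total bits/sec = 354213888 * 8 = 2833711104
Mbps = 2833711104 / 1e6 = 2833.71

2833.71 Mbps


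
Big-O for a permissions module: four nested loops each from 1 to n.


Reasoning: four levels of nesting
Complexity: O(n^4)

O(n^4)


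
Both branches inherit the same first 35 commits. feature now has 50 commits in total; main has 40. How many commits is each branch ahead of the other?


Common ancestor: commit #35
feature commits after divergence: 50 - 35 = 15
main commits after divergence: 40 - 35 = 5
feature is 15 commits ahead of main
main is 5 commits ahead of feature

feature ahead: 15, main ahead: 5


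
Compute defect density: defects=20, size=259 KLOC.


Defect density = defects / KLOC
Defect density = 20 / 259
Defect density = 0.077 defects/KLOC

0.077 defects/KLOC


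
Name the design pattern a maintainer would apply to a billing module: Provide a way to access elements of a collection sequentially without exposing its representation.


This matches the Iterator pattern

Iterator


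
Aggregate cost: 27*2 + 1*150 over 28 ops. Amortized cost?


Formula: Amortized cost = Total cost / Operations
Total cost = (27 * 2) + (1 * 150)
Total cost = 54 + 150 = 204
Amortized = 204 / 28 = 7.2857

7.2857


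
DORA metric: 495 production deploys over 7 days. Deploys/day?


Formula: deployments per day = releases / days
= 495 / 7
= 70.714 deploys/day
(equivalently, 495.0 deploys/week)

70.714 deploys/day
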